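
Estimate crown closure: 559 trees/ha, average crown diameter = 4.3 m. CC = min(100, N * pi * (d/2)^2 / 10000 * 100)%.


(d/2)^2 = (4.3/2)^2 = 2.15^2 = 4.6225
Crown area = 3.141593 * 4.6225 = 14.5220 m^2
N * area / 10000 * 100 = 559 * 14.5220 / 10000 * 100 = 81.1780
CC = min(100, 81.1780) = 81.1780 ≈ 81.2%

81.2%


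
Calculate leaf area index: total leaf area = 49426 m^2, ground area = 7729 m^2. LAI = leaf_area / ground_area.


LAI = 49426 / 7729 = 6.3949 ≈ 6.39

6.39


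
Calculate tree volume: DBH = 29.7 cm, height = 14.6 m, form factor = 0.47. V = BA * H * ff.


(D/200)^2 = (29.7/200)^2 = 0.1485^2 = 0.02205225
BA = 3.141593 * 0.02205225 = 0.0692792 m^2
V = 0.0692792 * 14.6 * 0.47 = 0.475394 ≈ 0.475 m^3

0.475 m^3


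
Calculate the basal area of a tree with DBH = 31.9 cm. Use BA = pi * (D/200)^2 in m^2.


D/200 = 31.9/200 = 0.1595 m
(D/200)^2 = 0.1595^2 = 0.02544025
BA = 3.141593 * 0.02544025 = 0.0799229 ≈ 0.0799 m^2

0.0799 m^2


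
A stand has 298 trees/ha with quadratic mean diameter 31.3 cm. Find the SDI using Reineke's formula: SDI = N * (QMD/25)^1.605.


QMD/25 = 31.3/25 = 1.252
(1.252)^1.605 = exp(1.605 * ln(1.252)) = exp(1.605 * 0.224742) = exp(0.360711) = 1.43435
SDI = 298 * 1.43435 = 427.436 ≈ 427

427


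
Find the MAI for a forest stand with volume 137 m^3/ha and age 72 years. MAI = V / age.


MAI = 137 / 72 = 1.9028 ≈ 1.90 m^3/ha/yr

1.90 m^3/ha/yr


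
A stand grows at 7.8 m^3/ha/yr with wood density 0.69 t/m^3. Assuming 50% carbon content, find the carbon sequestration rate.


C = 7.8 * 0.69 * 0.5 = 2.691 ≈ 2.69 t C/ha/yr

2.69 t C/ha/yr


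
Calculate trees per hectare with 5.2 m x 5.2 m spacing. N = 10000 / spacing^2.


N = 10000 / 5.2^2 = 10000 / 27.04 = 369.822 ≈ 370 trees/ha

370 trees/ha


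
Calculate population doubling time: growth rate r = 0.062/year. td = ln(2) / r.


td = ln(2) / 0.062 = 0.693147 / 0.062 = 11.1798 ≈ 11.2 years

11.2 years


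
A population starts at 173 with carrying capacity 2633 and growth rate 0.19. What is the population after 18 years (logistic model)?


(K - N0)/N0 = (2633 - 173)/173 = 2460/173 = 14.2197
r*t = 0.19 * 18 = 3.42; exp(-3.42) = 0.0327124
14.2197 * 0.0327124 = 0.465161
1 + 0.465161 = 1.46516
N = 2633 / 1.46516 = 1797.07 ≈ 1797

1797


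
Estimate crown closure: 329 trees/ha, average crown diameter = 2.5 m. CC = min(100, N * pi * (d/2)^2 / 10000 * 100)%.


(d/2)^2 = (2.5/2)^2 = 1.25^2 = 1.5625
Crown area = 3.141593 * 1.5625 = 4.90874 m^2
N * area / 10000 * 100 = 329 * 4.90874 / 10000 * 100 = 16.1498
CC = min(100, 16.1498) = 16.1498 ≈ 16.1%

16.1%


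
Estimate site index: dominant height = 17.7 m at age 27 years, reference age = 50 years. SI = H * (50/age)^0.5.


50/27 = 1.85185
(1.85185)^0.5 = 1.36083
SI = 17.7 * 1.36083 = 24.0867 ≈ 24.1 m

24.1 m


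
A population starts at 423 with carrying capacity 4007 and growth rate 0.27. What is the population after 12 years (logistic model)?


(K - N0)/N0 = (4007 - 423)/423 = 3584/423 = 8.47281
r*t = 0.27 * 12 = 3.24; exp(-3.24) = 0.0391639
8.47281 * 0.0391639 = 0.331828
1 + 0.331828 = 1.33183
N = 4007 / 1.33183 = 3008.64 ≈ 3009

3009


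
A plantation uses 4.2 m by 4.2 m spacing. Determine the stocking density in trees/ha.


N = 10000 / 4.2^2 = 10000 / 17.64 = 566.893 ≈ 567 trees/ha

567 trees/ha


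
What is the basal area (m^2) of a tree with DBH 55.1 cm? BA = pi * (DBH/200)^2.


D/200 = 55.1/200 = 0.2755 m
(D/200)^2 = 0.2755^2 = 0.07590025
BA = 3.141593 * 0.07590025 = 0.238448 ≈ 0.2384 m^2

0.2384 m^2


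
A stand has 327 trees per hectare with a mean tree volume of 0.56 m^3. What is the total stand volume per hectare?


V_stand = 327 * 0.56 = 183.12 ≈ 183.1 m^3/ha

183.1 m^3/ha


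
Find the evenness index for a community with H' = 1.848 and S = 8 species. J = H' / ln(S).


ln(8) = 2.07944
J = H' / ln(S) = 1.848 / 2.07944 = 0.888701 ≈ 0.8887

0.8887


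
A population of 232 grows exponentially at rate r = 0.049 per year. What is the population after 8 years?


r*t = 0.049 * 8 = 0.392
exp(0.392) = 1.47994
N = 232 * 1.47994 = 343.346 ≈ 343

343


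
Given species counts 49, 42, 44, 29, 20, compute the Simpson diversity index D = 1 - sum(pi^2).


Total N = 49 + 42 + 44 + 29 + 20 = 184
Per-species terms:
  p = 49/184 = 0.266304; p^2 = 0.266304^2 = 0.070918
  p = 42/184 = 0.228261; p^2 = 0.228261^2 = 0.052103
  p = 44/184 = 0.239130; p^2 = 0.239130^2 = 0.057183
  p = 29/184 = 0.157609; p^2 = 0.157609^2 = 0.024841
  p = 20/184 = 0.108696; p^2 = 0.108696^2 = 0.011815
sum(p^2) = 0.070918 + 0.052103 + 0.057183 + 0.024841 + 0.011815 = 0.216860
D = 1 - 0.216860 = 0.783140 ≈ 0.7831

0.7831


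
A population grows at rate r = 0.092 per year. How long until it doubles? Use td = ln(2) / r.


td = ln(2) / 0.092 = 0.693147 / 0.092 = 7.53421 ≈ 7.5 years

7.5 years


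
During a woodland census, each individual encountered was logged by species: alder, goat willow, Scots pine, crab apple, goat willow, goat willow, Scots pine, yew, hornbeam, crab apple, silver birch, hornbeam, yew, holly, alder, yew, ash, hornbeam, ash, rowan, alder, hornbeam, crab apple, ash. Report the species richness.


Total individuals logged = 24
Distinct species (count of individuals): alder (3), goat willow (3), Scots pine (2), crab apple (3), yew (3), hornbeam (4), silver birch (1), holly (1), ash (3), rowan (1)
Species richness = number of distinct species = 10

10


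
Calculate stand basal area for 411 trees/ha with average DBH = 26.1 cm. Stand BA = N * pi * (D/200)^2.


(D/200)^2 = (26.1/200)^2 = 0.1305^2 = 0.01703025
Individual BA = 3.141593 * 0.01703025 = 0.0535021 m^2
Stand BA = 411 * 0.0535021 = 21.9894 ≈ 21.99 m^2/ha

21.99 m^2/ha


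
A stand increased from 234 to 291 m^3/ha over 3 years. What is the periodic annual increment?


PAI = (V2 - V1) / period = (291 - 234) / 3 = 57 / 3 = 19.00 m^3/ha/yr

19.00 m^3/ha/yr


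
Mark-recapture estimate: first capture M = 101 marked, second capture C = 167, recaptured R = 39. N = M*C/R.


N = M * C / R = 101 * 167 / 39 = 16867 / 39 = 432.49 ≈ 432

432 individuals


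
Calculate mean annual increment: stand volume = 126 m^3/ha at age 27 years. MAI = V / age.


MAI = 126 / 27 = 4.6667 ≈ 4.67 m^3/ha/yr

4.67 m^3/ha/yr


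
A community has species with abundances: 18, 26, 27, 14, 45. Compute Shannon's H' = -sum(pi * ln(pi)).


Total N = 18 + 26 + 27 + 14 + 45 = 130
Per-species terms:
  p = 18/130 = 0.138462; ln(p) = -1.977159; p*ln(p) = 0.138462 * (-1.977159) = -0.273761
  p = 26/130 = 0.200000; ln(p) = -1.609438; p*ln(p) = 0.200000 * (-1.609438) = -0.321888
  p = 27/130 = 0.207692; ln(p) = -1.571699; p*ln(p) = 0.207692 * (-1.571699) = -0.326429
  p = 14/130 = 0.107692; ln(p) = -2.228480; p*ln(p) = 0.107692 * (-2.228480) = -0.239989
  p = 45/130 = 0.346154; ln(p) = -1.060872; p*ln(p) = 0.346154 * (-1.060872) = -0.367225
sum(p*ln(p)) = (-0.273761) + (-0.321888) + (-0.326429) + (-0.239989) + (-0.367225) = -1.529292
H' = -(-1.529292) = 1.529292 ≈ 1.5293

1.5293


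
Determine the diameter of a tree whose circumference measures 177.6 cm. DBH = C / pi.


DBH = C / pi = 177.6 / 3.141593 = 56.5318 ≈ 56.53 cm

56.53 cm


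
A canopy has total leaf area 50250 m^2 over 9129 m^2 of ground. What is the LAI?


LAI = 50250 / 9129 = 5.5044 ≈ 5.50

5.50


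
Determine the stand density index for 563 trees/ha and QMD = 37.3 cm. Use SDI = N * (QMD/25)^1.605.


QMD/25 = 37.3/25 = 1.492
(1.492)^1.605 = exp(1.605 * ln(1.492)) = exp(1.605 * 0.400118) = exp(0.642189) = 1.90064
SDI = 563 * 1.90064 = 1070.06 ≈ 1070

1070


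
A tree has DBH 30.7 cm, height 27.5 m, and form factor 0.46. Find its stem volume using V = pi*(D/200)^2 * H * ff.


(D/200)^2 = (30.7/200)^2 = 0.1535^2 = 0.02356225
BA = 3.141593 * 0.02356225 = 0.0740230 m^2
V = 0.0740230 * 27.5 * 0.46 = 0.936391 ≈ 0.936 m^3

0.936 m^3


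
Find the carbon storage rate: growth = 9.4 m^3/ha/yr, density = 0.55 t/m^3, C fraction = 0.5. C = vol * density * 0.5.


C = 9.4 * 0.55 * 0.5 = 2.585 ≈ 2.59 t C/ha/yr

2.59 t C/ha/yr


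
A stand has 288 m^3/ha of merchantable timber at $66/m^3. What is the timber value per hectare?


Value = 288 * 66 = $19008/ha

$19008/ha


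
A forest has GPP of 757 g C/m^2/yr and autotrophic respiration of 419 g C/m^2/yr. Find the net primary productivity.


NPP = GPP - Ra = 757 - 419 = 338 g C/m^2/yr

338 g C/m^2/yr


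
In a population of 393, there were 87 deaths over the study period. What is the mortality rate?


Mortality rate = 87 / 393 = 0.221374 ≈ 0.2214

0.2214


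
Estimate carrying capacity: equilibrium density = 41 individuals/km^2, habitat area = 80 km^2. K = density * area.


K = 41 * 80 = 3280 individuals

3280 individuals


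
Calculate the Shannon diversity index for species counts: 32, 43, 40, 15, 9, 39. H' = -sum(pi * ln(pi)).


Total N = 32 + 43 + 40 + 15 + 9 + 39 = 178
Per-species terms:
  p = 32/178 = 0.179775; ln(p) = -1.716049; p*ln(p) = 0.179775 * (-1.716049) = -0.308503
  p = 43/178 = 0.241573; ln(p) = -1.420584; p*ln(p) = 0.241573 * (-1.420584) = -0.343175
  p = 40/178 = 0.224719; ln(p) = -1.492905; p*ln(p) = 0.224719 * (-1.492905) = -0.335484
  p = 15/178 = 0.084270; ln(p) = -2.473729; p*ln(p) = 0.084270 * (-2.473729) = -0.208461
  p = 9/178 = 0.050562; ln(p) = -2.984555; p*ln(p) = 0.050562 * (-2.984555) = -0.150905
  p = 39/178 = 0.219101; ln(p) = -1.518222; p*ln(p) = 0.219101 * (-1.518222) = -0.332644
sum(p*ln(p)) = (-0.308503) + (-0.343175) + (-0.335484) + (-0.208461) + (-0.150905) + (-0.332644) = -1.679172
H' = -(-1.679172) = 1.679172 ≈ 1.6792

1.6792


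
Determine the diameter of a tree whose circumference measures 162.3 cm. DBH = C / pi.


DBH = C / pi = 162.3 / 3.141593 = 51.6617 ≈ 51.66 cm

51.66 cm


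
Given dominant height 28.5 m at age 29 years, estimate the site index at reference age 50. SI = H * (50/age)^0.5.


50/29 = 1.72414
(1.72414)^0.5 = 1.31307
SI = 28.5 * 1.31307 = 37.4225 ≈ 37.4 m

37.4 m


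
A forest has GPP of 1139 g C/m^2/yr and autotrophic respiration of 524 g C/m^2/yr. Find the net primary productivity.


NPP = GPP - Ra = 1139 - 524 = 615 g C/m^2/yr

615 g C/m^2/yr


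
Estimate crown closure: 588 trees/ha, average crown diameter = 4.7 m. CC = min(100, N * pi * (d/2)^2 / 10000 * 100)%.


(d/2)^2 = (4.7/2)^2 = 2.35^2 = 5.5225
Crown area = 3.141593 * 5.5225 = 17.3494 m^2
N * area / 10000 * 100 = 588 * 17.3494 / 10000 * 100 = 102.014
CC = min(100, 102.014) = 100%

100%


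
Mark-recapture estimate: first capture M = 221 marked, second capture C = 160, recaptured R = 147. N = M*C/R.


N = M * C / R = 221 * 160 / 147 = 35360 / 147 = 240.54 ≈ 241

241 individuals


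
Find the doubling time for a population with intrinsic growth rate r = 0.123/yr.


td = ln(2) / 0.123 = 0.693147 / 0.123 = 5.63534 ≈ 5.6 years

5.6 years


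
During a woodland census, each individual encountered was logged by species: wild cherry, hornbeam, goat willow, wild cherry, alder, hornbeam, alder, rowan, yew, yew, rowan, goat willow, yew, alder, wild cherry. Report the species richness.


Total individuals logged = 15
Distinct species (count of individuals): wild cherry (3), hornbeam (2), goat willow (2), alder (3), rowan (2), yew (3)
Species richness = number of distinct species = 6

6


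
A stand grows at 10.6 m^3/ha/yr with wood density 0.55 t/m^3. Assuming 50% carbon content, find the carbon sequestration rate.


C = 10.6 * 0.55 * 0.5 = 2.915 ≈ 2.92 t C/ha/yr

2.92 t C/ha/yr


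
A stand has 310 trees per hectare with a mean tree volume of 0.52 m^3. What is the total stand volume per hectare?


V_stand = 310 * 0.52 = 161.2 m^3/ha

161.2 m^3/ha


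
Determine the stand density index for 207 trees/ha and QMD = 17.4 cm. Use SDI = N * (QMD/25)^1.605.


QMD/25 = 17.4/25 = 0.696
(0.696)^1.605 = exp(1.605 * ln(0.696)) = exp(1.605 * (-0.362406)) = exp(-0.581662) = 0.558969
SDI = 207 * 0.558969 = 115.707 ≈ 116

116


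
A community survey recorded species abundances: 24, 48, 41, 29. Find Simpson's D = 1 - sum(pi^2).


Total N = 24 + 48 + 41 + 29 = 142
Per-species terms:
  p = 24/142 = 0.169014; p^2 = 0.169014^2 = 0.028566
  p = 48/142 = 0.338028; p^2 = 0.338028^2 = 0.114263
  p = 41/142 = 0.288732; p^2 = 0.288732^2 = 0.083366
  p = 29/142 = 0.204225; p^2 = 0.204225^2 = 0.041708
sum(p^2) = 0.028566 + 0.114263 + 0.083366 + 0.041708 = 0.267903
D = 1 - 0.267903 = 0.732097 ≈ 0.7321

0.7321


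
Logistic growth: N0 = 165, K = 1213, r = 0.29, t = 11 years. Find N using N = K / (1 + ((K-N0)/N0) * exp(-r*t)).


(K - N0)/N0 = (1213 - 165)/165 = 1048/165 = 6.35152
r*t = 0.29 * 11 = 3.19; exp(-3.19) = 0.0411719
6.35152 * 0.0411719 = 0.261504
1 + 0.261504 = 1.26150
N = 1213 / 1.26150 = 961.554 ≈ 962

962


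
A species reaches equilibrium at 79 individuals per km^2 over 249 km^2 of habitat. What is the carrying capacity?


K = 79 * 249 = 19671 individuals

19671 individuals


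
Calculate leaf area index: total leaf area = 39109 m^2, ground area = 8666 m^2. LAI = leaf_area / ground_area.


LAI = 39109 / 8666 = 4.5129 ≈ 4.51

4.51


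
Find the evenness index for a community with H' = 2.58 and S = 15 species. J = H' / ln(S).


ln(15) = 2.70805
J = H' / ln(S) = 2.58 / 2.70805 = 0.952715 ≈ 0.9527

0.9527


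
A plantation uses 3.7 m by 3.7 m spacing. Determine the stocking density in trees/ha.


N = 10000 / 3.7^2 = 10000 / 13.69 = 730.460 ≈ 730 trees/ha

730 trees/ha


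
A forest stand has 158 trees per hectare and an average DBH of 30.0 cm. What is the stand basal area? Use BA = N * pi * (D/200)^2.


(D/200)^2 = (30.0/200)^2 = 0.15^2 = 0.0225
Individual BA = 3.141593 * 0.0225 = 0.0706858 m^2
Stand BA = 158 * 0.0706858 = 11.1684 ≈ 11.17 m^2/ha

11.17 m^2/ha


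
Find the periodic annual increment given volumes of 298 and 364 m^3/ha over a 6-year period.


PAI = (V2 - V1) / period = (364 - 298) / 6 = 66 / 6 = 11.00 m^3/ha/yr

11.00 m^3/ha/yr


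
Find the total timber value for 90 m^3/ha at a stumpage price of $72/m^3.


Value = 90 * 72 = $6480/ha

$6480/ha


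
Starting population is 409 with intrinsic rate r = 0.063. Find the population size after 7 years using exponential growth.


r*t = 0.063 * 7 = 0.441
exp(0.441) = 1.55426
N = 409 * 1.55426 = 635.692 ≈ 636

636


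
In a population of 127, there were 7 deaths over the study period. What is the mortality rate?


Mortality rate = 7 / 127 = 0.055118 ≈ 0.0551

0.0551


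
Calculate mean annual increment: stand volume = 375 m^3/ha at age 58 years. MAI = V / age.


MAI = 375 / 58 = 6.4655 ≈ 6.47 m^3/ha/yr

6.47 m^3/ha/yr


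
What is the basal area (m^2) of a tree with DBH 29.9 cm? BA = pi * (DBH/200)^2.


D/200 = 29.9/200 = 0.1495 m
(D/200)^2 = 0.1495^2 = 0.02235025
BA = 3.141593 * 0.02235025 = 0.0702154 ≈ 0.0702 m^2

0.0702 m^2


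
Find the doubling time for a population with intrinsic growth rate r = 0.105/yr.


td = ln(2) / 0.105 = 0.693147 / 0.105 = 6.60140 ≈ 6.6 years

6.6 years


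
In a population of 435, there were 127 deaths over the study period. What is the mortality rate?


Mortality rate = 127 / 435 = 0.291954 ≈ 0.2920

0.2920


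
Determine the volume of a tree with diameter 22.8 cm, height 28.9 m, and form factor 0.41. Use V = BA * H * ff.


(D/200)^2 = (22.8/200)^2 = 0.114^2 = 0.012996
BA = 3.141593 * 0.012996 = 0.0408281 m^2
V = 0.0408281 * 28.9 * 0.41 = 0.483772 ≈ 0.484 m^3

0.484 m^3


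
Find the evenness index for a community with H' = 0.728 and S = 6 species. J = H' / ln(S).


ln(6) = 1.79176
J = H' / ln(S) = 0.728 / 1.79176 = 0.406304 ≈ 0.4063

0.4063


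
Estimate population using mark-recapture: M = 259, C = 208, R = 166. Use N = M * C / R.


N = M * C / R = 259 * 208 / 166 = 53872 / 166 = 324.53 ≈ 325

325 individuals


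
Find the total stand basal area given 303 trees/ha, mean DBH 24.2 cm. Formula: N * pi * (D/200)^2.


(D/200)^2 = (24.2/200)^2 = 0.121^2 = 0.014641
Individual BA = 3.141593 * 0.014641 = 0.0459961 m^2
Stand BA = 303 * 0.0459961 = 13.9368 ≈ 13.94 m^2/ha

13.94 m^2/ha


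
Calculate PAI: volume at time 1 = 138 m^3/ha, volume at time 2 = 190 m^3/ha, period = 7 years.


PAI = (V2 - V1) / period = (190 - 138) / 7 = 52 / 7 = 7.4286 ≈ 7.43 m^3/ha/yr

7.43 m^3/ha/yr


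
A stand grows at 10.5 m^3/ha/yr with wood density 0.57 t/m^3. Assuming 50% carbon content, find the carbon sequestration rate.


C = 10.5 * 0.57 * 0.5 = 2.9925 ≈ 2.99 t C/ha/yr

2.99 t C/ha/yr


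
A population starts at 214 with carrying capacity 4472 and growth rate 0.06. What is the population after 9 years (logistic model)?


(K - N0)/N0 = (4472 - 214)/214 = 4258/214 = 19.8972
r*t = 0.06 * 9 = 0.54; exp(-0.54) = 0.582748
19.8972 * 0.582748 = 11.5951
1 + 11.5951 = 12.5951
N = 4472 / 12.5951 = 355.059 ≈ 355

355


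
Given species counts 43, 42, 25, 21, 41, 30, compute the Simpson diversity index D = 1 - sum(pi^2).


Total N = 43 + 42 + 25 + 21 + 41 + 30 = 202
Per-species terms:
  p = 43/202 = 0.212871; p^2 = 0.212871^2 = 0.045314
  p = 42/202 = 0.207921; p^2 = 0.207921^2 = 0.043231
  p = 25/202 = 0.123762; p^2 = 0.123762^2 = 0.015317
  p = 21/202 = 0.103960; p^2 = 0.103960^2 = 0.010808
  p = 41/202 = 0.202970; p^2 = 0.202970^2 = 0.041197
  p = 30/202 = 0.148515; p^2 = 0.148515^2 = 0.022057
sum(p^2) = 0.045314 + 0.043231 + 0.015317 + 0.010808 + 0.041197 + 0.022057 = 0.177924
D = 1 - 0.177924 = 0.822076 ≈ 0.8221

0.8221


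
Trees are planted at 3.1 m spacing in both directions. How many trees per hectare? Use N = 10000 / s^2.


N = 10000 / 3.1^2 = 10000 / 9.61 = 1040.58 ≈ 1041 trees/ha

1041 trees/ha


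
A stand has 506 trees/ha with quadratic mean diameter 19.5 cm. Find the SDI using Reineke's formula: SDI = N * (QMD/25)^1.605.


QMD/25 = 19.5/25 = 0.78
(0.78)^1.605 = exp(1.605 * ln(0.78)) = exp(1.605 * (-0.248461)) = exp(-0.398780) = 0.671138
SDI = 506 * 0.671138 = 339.596 ≈ 340

340


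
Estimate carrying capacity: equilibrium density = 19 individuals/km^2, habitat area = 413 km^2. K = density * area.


K = 19 * 413 = 7847 individuals

7847 individuals


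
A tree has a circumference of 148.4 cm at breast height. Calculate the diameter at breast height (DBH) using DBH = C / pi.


DBH = C / pi = 148.4 / 3.141593 = 47.2372 ≈ 47.24 cm

47.24 cm


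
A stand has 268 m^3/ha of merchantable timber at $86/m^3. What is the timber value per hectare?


Value = 268 * 86 = $23048/ha

$23048/ha


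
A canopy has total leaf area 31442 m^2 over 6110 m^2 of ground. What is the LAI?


LAI = 31442 / 6110 = 5.1460 ≈ 5.15

5.15


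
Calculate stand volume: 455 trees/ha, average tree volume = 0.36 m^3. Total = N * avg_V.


V_stand = 455 * 0.36 = 163.8 m^3/ha

163.8 m^3/ha


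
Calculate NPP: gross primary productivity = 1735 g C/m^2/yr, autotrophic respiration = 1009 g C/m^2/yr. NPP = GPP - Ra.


NPP = GPP - Ra = 1735 - 1009 = 726 g C/m^2/yr

726 g C/m^2/yr


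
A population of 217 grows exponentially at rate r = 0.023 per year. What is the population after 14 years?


r*t = 0.023 * 14 = 0.322
exp(0.322) = 1.37988
N = 217 * 1.37988 = 299.434 ≈ 299

299


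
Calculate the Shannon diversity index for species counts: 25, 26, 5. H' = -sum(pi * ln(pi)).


Total N = 25 + 26 + 5 = 56
Per-species terms:
  p = 25/56 = 0.446429; ln(p) = -0.806475; p*ln(p) = 0.446429 * (-0.806475) = -0.360034
  p = 26/56 = 0.464286; ln(p) = -0.767255; p*ln(p) = 0.464286 * (-0.767255) = -0.356226
  p = 5/56 = 0.089286; ln(p) = -2.415911; p*ln(p) = 0.089286 * (-2.415911) = -0.215707
sum(p*ln(p)) = (-0.360034) + (-0.356226) + (-0.215707) = -0.931967
H' = -(-0.931967) = 0.931967 ≈ 0.9320

0.9320


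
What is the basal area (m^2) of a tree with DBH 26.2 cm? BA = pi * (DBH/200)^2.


D/200 = 26.2/200 = 0.131 m
(D/200)^2 = 0.131^2 = 0.017161
BA = 3.141593 * 0.017161 = 0.0539129 ≈ 0.0539 m^2

0.0539 m^2


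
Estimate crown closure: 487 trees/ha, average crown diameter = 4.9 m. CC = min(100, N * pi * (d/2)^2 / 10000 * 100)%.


(d/2)^2 = (4.9/2)^2 = 2.45^2 = 6.0025
Crown area = 3.141593 * 6.0025 = 18.8574 m^2
N * area / 10000 * 100 = 487 * 18.8574 / 10000 * 100 = 91.8355
CC = min(100, 91.8355) = 91.8355 ≈ 91.8%

91.8%


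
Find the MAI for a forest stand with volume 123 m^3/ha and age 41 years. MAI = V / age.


MAI = 123 / 41 = 3.00 m^3/ha/yr

3.00 m^3/ha/yr


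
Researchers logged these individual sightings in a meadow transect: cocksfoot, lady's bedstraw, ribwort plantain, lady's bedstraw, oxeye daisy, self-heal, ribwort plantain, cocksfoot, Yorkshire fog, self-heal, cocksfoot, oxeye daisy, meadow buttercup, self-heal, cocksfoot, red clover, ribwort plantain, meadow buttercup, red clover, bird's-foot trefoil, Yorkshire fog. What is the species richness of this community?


Total individuals logged = 21
Distinct species (count of individuals): cocksfoot (4), lady's bedstraw (2), ribwort plantain (3), oxeye daisy (2), self-heal (3), Yorkshire fog (2), meadow buttercup (2), red clover (2), bird's-foot trefoil (1)
Species richness = number of distinct species = 9

9


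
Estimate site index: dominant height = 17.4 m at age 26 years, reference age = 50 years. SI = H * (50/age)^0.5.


50/26 = 1.92308
(1.92308)^0.5 = 1.38675
SI = 17.4 * 1.38675 = 24.1295 ≈ 24.1 m

24.1 m


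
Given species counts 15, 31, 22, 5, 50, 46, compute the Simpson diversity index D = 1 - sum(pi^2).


Total N = 15 + 31 + 22 + 5 + 50 + 46 = 169
Per-species terms:
  p = 15/169 = 0.088757; p^2 = 0.088757^2 = 0.007878
  p = 31/169 = 0.183432; p^2 = 0.183432^2 = 0.033647
  p = 22/169 = 0.130178; p^2 = 0.130178^2 = 0.016946
  p = 5/169 = 0.029586; p^2 = 0.029586^2 = 0.000875
  p = 50/169 = 0.295858; p^2 = 0.295858^2 = 0.087532
  p = 46/169 = 0.272189; p^2 = 0.272189^2 = 0.074087
sum(p^2) = 0.007878 + 0.033647 + 0.016946 + 0.000875 + 0.087532 + 0.074087 = 0.220965
D = 1 - 0.220965 = 0.779035 ≈ 0.7790

0.7790


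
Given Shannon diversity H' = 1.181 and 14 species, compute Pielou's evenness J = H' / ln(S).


ln(14) = 2.63906
J = H' / ln(S) = 1.181 / 2.63906 = 0.447508 ≈ 0.4475

0.4475


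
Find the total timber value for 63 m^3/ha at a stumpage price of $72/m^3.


Value = 63 * 72 = $4536/ha

$4536/ha


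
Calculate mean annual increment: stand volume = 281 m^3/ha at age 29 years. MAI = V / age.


MAI = 281 / 29 = 9.6897 ≈ 9.69 m^3/ha/yr

9.69 m^3/ha/yr


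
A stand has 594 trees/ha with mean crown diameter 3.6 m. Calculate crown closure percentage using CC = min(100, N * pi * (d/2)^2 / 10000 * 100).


(d/2)^2 = (3.6/2)^2 = 1.8^2 = 3.24
Crown area = 3.141593 * 3.24 = 10.1788 m^2
N * area / 10000 * 100 = 594 * 10.1788 / 10000 * 100 = 60.4621
CC = min(100, 60.4621) = 60.4621 ≈ 60.5%

60.5%


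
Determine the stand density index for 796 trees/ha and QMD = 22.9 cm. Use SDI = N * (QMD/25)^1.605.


QMD/25 = 22.9/25 = 0.916
(0.916)^1.605 = exp(1.605 * ln(0.916)) = exp(1.605 * (-0.0877389)) = exp(-0.140821) = 0.868645
SDI = 796 * 0.868645 = 691.441 ≈ 691

691


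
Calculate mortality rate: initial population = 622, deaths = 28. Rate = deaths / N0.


Mortality rate = 28 / 622 = 0.045016 ≈ 0.0450

0.0450


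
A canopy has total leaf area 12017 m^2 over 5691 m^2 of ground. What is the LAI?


LAI = 12017 / 5691 = 2.1116 ≈ 2.11

2.11


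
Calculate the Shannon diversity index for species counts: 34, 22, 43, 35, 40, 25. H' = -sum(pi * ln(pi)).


Total N = 34 + 22 + 43 + 35 + 40 + 25 = 199
Per-species terms:
  p = 34/199 = 0.170854; ln(p) = -1.766946; p*ln(p) = 0.170854 * (-1.766946) = -0.301890
  p = 22/199 = 0.110553; ln(p) = -2.202260; p*ln(p) = 0.110553 * (-2.202260) = -0.243466
  p = 43/199 = 0.216080; ln(p) = -1.532107; p*ln(p) = 0.216080 * (-1.532107) = -0.331058
  p = 35/199 = 0.175879; ln(p) = -1.737959; p*ln(p) = 0.175879 * (-1.737959) = -0.305670
  p = 40/199 = 0.201005; ln(p) = -1.604425; p*ln(p) = 0.201005 * (-1.604425) = -0.322497
  p = 25/199 = 0.125628; ln(p) = -2.074430; p*ln(p) = 0.125628 * (-2.074430) = -0.260606
sum(p*ln(p)) = (-0.301890) + (-0.243466) + (-0.331058) + (-0.305670) + (-0.322497) + (-0.260606) = -1.765187
H' = -(-1.765187) = 1.765187 ≈ 1.7652

1.7652


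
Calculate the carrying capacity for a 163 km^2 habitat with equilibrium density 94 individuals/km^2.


K = 94 * 163 = 15322 individuals

15322 individuals


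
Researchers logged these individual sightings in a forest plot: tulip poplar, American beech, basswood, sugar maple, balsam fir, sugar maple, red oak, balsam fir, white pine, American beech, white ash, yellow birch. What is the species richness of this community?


Total individuals logged = 12
Distinct species (count of individuals): tulip poplar (1), American beech (2), basswood (1), sugar maple (2), balsam fir (2), red oak (1), white pine (1), white ash (1), yellow birch (1)
Species richness = number of distinct species = 9

9


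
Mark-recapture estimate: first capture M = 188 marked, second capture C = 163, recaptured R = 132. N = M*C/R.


N = M * C / R = 188 * 163 / 132 = 30644 / 132 = 232.15 ≈ 232

232 individuals


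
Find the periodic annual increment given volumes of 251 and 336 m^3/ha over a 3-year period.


PAI = (V2 - V1) / period = (336 - 251) / 3 = 85 / 3 = 28.3333 ≈ 28.33 m^3/ha/yr

28.33 m^3/ha/yr


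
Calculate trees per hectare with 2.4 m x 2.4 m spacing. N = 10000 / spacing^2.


N = 10000 / 2.4^2 = 10000 / 5.76 = 1736.11 ≈ 1736 trees/ha

1736 trees/ha


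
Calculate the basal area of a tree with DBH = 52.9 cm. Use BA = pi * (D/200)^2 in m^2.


D/200 = 52.9/200 = 0.2645 m
(D/200)^2 = 0.2645^2 = 0.06996025
BA = 3.141593 * 0.06996025 = 0.219787 ≈ 0.2198 m^2

0.2198 m^2


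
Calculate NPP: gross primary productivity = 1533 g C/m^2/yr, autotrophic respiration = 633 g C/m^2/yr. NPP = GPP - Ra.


NPP = GPP - Ra = 1533 - 633 = 900 g C/m^2/yr

900 g C/m^2/yr


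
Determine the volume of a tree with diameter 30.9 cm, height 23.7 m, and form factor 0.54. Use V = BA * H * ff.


(D/200)^2 = (30.9/200)^2 = 0.1545^2 = 0.02387025
BA = 3.141593 * 0.02387025 = 0.0749906 m^2
V = 0.0749906 * 23.7 * 0.54 = 0.959730 ≈ 0.960 m^3

0.960 m^3


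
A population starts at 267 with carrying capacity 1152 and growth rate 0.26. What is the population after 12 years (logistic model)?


(K - N0)/N0 = (1152 - 267)/267 = 885/267 = 3.31461
r*t = 0.26 * 12 = 3.12; exp(-3.12) = 0.0441572
3.31461 * 0.0441572 = 0.146364
1 + 0.146364 = 1.14636
N = 1152 / 1.14636 = 1004.92 ≈ 1005

1005


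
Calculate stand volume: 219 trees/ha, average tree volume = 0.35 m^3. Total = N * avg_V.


V_stand = 219 * 0.35 = 76.65 ≈ 76.7 m^3/ha

76.7 m^3/ha


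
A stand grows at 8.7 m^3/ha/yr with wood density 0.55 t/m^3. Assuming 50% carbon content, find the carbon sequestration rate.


C = 8.7 * 0.55 * 0.5 = 2.3925 ≈ 2.39 t C/ha/yr

2.39 t C/ha/yr


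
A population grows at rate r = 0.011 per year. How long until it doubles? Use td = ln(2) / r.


td = ln(2) / 0.011 = 0.693147 / 0.011 = 63.0134 ≈ 63.0 years

63.0 years


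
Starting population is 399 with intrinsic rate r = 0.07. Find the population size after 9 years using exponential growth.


r*t = 0.07 * 9 = 0.63
exp(0.63) = 1.87761
N = 399 * 1.87761 = 749.166 ≈ 749

749


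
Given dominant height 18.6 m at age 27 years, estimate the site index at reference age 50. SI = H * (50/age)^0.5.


50/27 = 1.85185
(1.85185)^0.5 = 1.36083
SI = 18.6 * 1.36083 = 25.3114 ≈ 25.3 m

25.3 m


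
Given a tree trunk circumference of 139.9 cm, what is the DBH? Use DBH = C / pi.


DBH = C / pi = 139.9 / 3.141593 = 44.5315 ≈ 44.53 cm

44.53 cm


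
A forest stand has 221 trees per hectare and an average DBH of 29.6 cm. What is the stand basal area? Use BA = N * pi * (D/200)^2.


(D/200)^2 = (29.6/200)^2 = 0.148^2 = 0.021904
Individual BA = 3.141593 * 0.021904 = 0.0688135 m^2
Stand BA = 221 * 0.0688135 = 15.2078 ≈ 15.21 m^2/ha

15.21 m^2/ha


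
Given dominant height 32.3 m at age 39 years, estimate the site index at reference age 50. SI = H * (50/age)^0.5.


50/39 = 1.28205
(1.28205)^0.5 = 1.13228
SI = 32.3 * 1.13228 = 36.5726 ≈ 36.6 m

36.6 m


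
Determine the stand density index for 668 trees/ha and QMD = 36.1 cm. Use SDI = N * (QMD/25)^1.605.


QMD/25 = 36.1/25 = 1.444
(1.444)^1.605 = exp(1.605 * ln(1.444)) = exp(1.605 * 0.367417) = exp(0.589704) = 1.80345
SDI = 668 * 1.80345 = 1204.70 ≈ 1205

1205


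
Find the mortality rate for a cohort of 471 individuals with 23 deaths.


Mortality rate = 23 / 471 = 0.048832 ≈ 0.0488

0.0488


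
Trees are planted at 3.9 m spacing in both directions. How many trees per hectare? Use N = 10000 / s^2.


N = 10000 / 3.9^2 = 10000 / 15.21 = 657.462 ≈ 657 trees/ha

657 trees/ha


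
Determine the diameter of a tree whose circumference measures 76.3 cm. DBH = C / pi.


DBH = C / pi = 76.3 / 3.141593 = 24.2870 ≈ 24.29 cm

24.29 cm


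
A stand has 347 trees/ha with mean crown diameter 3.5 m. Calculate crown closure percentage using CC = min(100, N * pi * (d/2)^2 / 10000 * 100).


(d/2)^2 = (3.5/2)^2 = 1.75^2 = 3.0625
Crown area = 3.141593 * 3.0625 = 9.62113 m^2
N * area / 10000 * 100 = 347 * 9.62113 / 10000 * 100 = 33.3853
CC = min(100, 33.3853) = 33.3853 ≈ 33.4%

33.4%


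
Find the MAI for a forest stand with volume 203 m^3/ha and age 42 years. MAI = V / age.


MAI = 203 / 42 = 4.8333 ≈ 4.83 m^3/ha/yr

4.83 m^3/ha/yr


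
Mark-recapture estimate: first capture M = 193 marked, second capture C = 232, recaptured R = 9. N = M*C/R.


N = M * C / R = 193 * 232 / 9 = 44776 / 9 = 4975.11 ≈ 4975

4975 individuals


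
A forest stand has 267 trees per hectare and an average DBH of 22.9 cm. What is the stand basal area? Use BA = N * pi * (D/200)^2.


(D/200)^2 = (22.9/200)^2 = 0.1145^2 = 0.01311025
Individual BA = 3.141593 * 0.01311025 = 0.0411871 m^2
Stand BA = 267 * 0.0411871 = 10.9970 ≈ 11.00 m^2/ha

11.00 m^2/ha


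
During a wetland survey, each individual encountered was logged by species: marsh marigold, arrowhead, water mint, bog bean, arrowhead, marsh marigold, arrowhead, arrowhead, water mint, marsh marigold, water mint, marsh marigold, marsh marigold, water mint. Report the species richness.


Total individuals logged = 14
Distinct species (count of individuals): marsh marigold (5), arrowhead (4), water mint (4), bog bean (1)
Species richness = number of distinct species = 4

4


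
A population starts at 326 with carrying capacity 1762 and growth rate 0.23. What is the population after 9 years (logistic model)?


(K - N0)/N0 = (1762 - 326)/326 = 1436/326 = 4.40491
r*t = 0.23 * 9 = 2.07; exp(-2.07) = 0.126186
4.40491 * 0.126186 = 0.555838
1 + 0.555838 = 1.55584
N = 1762 / 1.55584 = 1132.51 ≈ 1133

1133


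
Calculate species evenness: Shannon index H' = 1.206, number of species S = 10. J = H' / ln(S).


ln(10) = 2.30259
J = H' / ln(S) = 1.206 / 2.30259 = 0.523758 ≈ 0.5238

0.5238


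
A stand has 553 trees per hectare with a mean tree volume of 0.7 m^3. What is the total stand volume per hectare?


V_stand = 553 * 0.7 = 387.1 m^3/ha

387.1 m^3/ha


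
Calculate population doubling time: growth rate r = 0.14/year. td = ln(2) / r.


td = ln(2) / 0.14 = 0.693147 / 0.14 = 4.95105 ≈ 5.0 years

5.0 years


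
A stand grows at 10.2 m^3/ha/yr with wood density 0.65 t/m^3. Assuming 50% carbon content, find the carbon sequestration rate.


C = 10.2 * 0.65 * 0.5 = 3.315 ≈ 3.32 t C/ha/yr

3.32 t C/ha/yr


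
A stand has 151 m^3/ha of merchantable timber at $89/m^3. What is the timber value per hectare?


Value = 151 * 89 = $13439/ha

$13439/ha


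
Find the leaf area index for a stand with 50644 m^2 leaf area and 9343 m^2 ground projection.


LAI = 50644 / 9343 = 5.4205 ≈ 5.42

5.42


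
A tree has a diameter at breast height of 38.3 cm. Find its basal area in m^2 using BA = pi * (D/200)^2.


D/200 = 38.3/200 = 0.1915 m
(D/200)^2 = 0.1915^2 = 0.03667225
BA = 3.141593 * 0.03667225 = 0.115209 ≈ 0.1152 m^2

0.1152 m^2


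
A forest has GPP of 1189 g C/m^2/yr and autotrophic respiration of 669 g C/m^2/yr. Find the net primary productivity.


NPP = GPP - Ra = 1189 - 669 = 520 g C/m^2/yr

520 g C/m^2/yr


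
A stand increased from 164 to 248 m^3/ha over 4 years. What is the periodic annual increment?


PAI = (V2 - V1) / period = (248 - 164) / 4 = 84 / 4 = 21.00 m^3/ha/yr

21.00 m^3/ha/yr


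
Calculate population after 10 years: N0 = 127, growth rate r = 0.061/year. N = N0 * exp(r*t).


r*t = 0.061 * 10 = 0.61
exp(0.61) = 1.84043
N = 127 * 1.84043 = 233.735 ≈ 234

234


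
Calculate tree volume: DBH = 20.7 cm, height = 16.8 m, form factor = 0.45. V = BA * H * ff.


(D/200)^2 = (20.7/200)^2 = 0.1035^2 = 0.01071225
BA = 3.141593 * 0.01071225 = 0.0336535 m^2
V = 0.0336535 * 16.8 * 0.45 = 0.254420 ≈ 0.254 m^3

0.254 m^3


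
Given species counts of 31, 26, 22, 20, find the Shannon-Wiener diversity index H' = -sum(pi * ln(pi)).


Total N = 31 + 26 + 22 + 20 = 99
Per-species terms:
  p = 31/99 = 0.313131; ln(p) = -1.161134; p*ln(p) = 0.313131 * (-1.161134) = -0.363587
  p = 26/99 = 0.262626; ln(p) = -1.337024; p*ln(p) = 0.262626 * (-1.337024) = -0.351137
  p = 22/99 = 0.222222; ln(p) = -1.504078; p*ln(p) = 0.222222 * (-1.504078) = -0.334239
  p = 20/99 = 0.202020; ln(p) = -1.599389; p*ln(p) = 0.202020 * (-1.599389) = -0.323109
sum(p*ln(p)) = (-0.363587) + (-0.351137) + (-0.334239) + (-0.323109) = -1.372072
H' = -(-1.372072) = 1.372072 ≈ 1.3721

1.3721


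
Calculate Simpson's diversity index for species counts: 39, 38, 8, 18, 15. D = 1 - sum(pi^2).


Total N = 39 + 38 + 8 + 18 + 15 = 118
Per-species terms:
  p = 39/118 = 0.330508; p^2 = 0.330508^2 = 0.109236
  p = 38/118 = 0.322034; p^2 = 0.322034^2 = 0.103706
  p = 8/118 = 0.067797; p^2 = 0.067797^2 = 0.004596
  p = 18/118 = 0.152542; p^2 = 0.152542^2 = 0.023269
  p = 15/118 = 0.127119; p^2 = 0.127119^2 = 0.016159
sum(p^2) = 0.109236 + 0.103706 + 0.004596 + 0.023269 + 0.016159 = 0.256966
D = 1 - 0.256966 = 0.743034 ≈ 0.7430

0.7430


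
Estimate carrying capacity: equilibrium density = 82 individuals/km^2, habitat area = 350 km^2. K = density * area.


K = 82 * 350 = 28700 individuals

28700 individuals


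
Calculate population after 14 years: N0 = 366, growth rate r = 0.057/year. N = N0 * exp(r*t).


r*t = 0.057 * 14 = 0.798
exp(0.798) = 2.22109
N = 366 * 2.22109 = 812.919 ≈ 813

813


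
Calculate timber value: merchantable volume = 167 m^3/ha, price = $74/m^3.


Value = 167 * 74 = $12358/ha

$12358/ha


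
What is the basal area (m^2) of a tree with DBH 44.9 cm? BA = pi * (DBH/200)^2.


D/200 = 44.9/200 = 0.2245 m
(D/200)^2 = 0.2245^2 = 0.05040025
BA = 3.141593 * 0.05040025 = 0.158337 ≈ 0.1583 m^2

0.1583 m^2


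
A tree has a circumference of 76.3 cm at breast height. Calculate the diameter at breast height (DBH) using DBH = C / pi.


DBH = C / pi = 76.3 / 3.141593 = 24.2870 ≈ 24.29 cm

24.29 cm


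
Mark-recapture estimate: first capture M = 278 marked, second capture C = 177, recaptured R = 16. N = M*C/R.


N = M * C / R = 278 * 177 / 16 = 49206 / 16 = 3075.38 ≈ 3075

3075 individuals


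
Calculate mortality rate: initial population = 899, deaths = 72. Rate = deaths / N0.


Mortality rate = 72 / 899 = 0.080089 ≈ 0.0801

0.0801


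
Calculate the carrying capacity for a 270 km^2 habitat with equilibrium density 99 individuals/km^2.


K = 99 * 270 = 26730 individuals

26730 individuals


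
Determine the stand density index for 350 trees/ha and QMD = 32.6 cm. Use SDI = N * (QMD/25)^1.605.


QMD/25 = 32.6/25 = 1.304
(1.304)^1.605 = exp(1.605 * ln(1.304)) = exp(1.605 * 0.265436) = exp(0.426025) = 1.53116
SDI = 350 * 1.53116 = 535.906 ≈ 536

536


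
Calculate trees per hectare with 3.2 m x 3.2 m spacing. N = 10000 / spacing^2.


N = 10000 / 3.2^2 = 10000 / 10.24 = 976.563 ≈ 977 trees/ha

977 trees/ha


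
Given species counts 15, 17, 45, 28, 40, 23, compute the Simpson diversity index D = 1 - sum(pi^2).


Total N = 15 + 17 + 45 + 28 + 40 + 23 = 168
Per-species terms:
  p = 15/168 = 0.089286; p^2 = 0.089286^2 = 0.007972
  p = 17/168 = 0.101190; p^2 = 0.101190^2 = 0.010239
  p = 45/168 = 0.267857; p^2 = 0.267857^2 = 0.071747
  p = 28/168 = 0.166667; p^2 = 0.166667^2 = 0.027778
  p = 40/168 = 0.238095; p^2 = 0.238095^2 = 0.056689
  p = 23/168 = 0.136905; p^2 = 0.136905^2 = 0.018743
sum(p^2) = 0.007972 + 0.010239 + 0.071747 + 0.027778 + 0.056689 + 0.018743 = 0.193168
D = 1 - 0.193168 = 0.806832 ≈ 0.8068

0.8068


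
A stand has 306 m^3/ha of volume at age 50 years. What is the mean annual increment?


MAI = 306 / 50 = 6.12 m^3/ha/yr

6.12 m^3/ha/yr


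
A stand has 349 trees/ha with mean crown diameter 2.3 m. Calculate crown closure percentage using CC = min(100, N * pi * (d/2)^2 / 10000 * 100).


(d/2)^2 = (2.3/2)^2 = 1.15^2 = 1.3225
Crown area = 3.141593 * 1.3225 = 4.15476 m^2
N * area / 10000 * 100 = 349 * 4.15476 / 10000 * 100 = 14.5001
CC = min(100, 14.5001) = 14.5001 ≈ 14.5%

14.5%


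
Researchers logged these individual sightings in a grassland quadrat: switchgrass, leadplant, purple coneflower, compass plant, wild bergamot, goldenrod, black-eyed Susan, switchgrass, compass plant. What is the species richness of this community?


Total individuals logged = 9
Distinct species (count of individuals): switchgrass (2), leadplant (1), purple coneflower (1), compass plant (2), wild bergamot (1), goldenrod (1), black-eyed Susan (1)
Species richness = number of distinct species = 7

7


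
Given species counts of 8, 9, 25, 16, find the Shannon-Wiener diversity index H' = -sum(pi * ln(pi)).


Total N = 8 + 9 + 25 + 16 = 58
Per-species terms:
  p = 8/58 = 0.137931; ln(p) = -1.981002; p*ln(p) = 0.137931 * (-1.981002) = -0.273242
  p = 9/58 = 0.155172; ln(p) = -1.863221; p*ln(p) = 0.155172 * (-1.863221) = -0.289120
  p = 25/58 = 0.431034; ln(p) = -0.841568; p*ln(p) = 0.431034 * (-0.841568) = -0.362744
  p = 16/58 = 0.275862; ln(p) = -1.287855; p*ln(p) = 0.275862 * (-1.287855) = -0.355270
sum(p*ln(p)) = (-0.273242) + (-0.289120) + (-0.362744) + (-0.355270) = -1.280376
H' = -(-1.280376) = 1.280376 ≈ 1.2804

1.2804


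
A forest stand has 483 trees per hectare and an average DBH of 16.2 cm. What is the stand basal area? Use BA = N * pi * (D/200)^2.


(D/200)^2 = (16.2/200)^2 = 0.081^2 = 0.006561
Individual BA = 3.141593 * 0.006561 = 0.0206120 m^2
Stand BA = 483 * 0.0206120 = 9.95560 ≈ 9.96 m^2/ha

9.96 m^2/ha


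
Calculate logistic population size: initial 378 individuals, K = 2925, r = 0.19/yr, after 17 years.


(K - N0)/N0 = (2925 - 378)/378 = 2547/378 = 6.73810
r*t = 0.19 * 17 = 3.23; exp(-3.23) = 0.0395575
6.73810 * 0.0395575 = 0.266542
1 + 0.266542 = 1.26654
N = 2925 / 1.26654 = 2309.44 ≈ 2309

2309


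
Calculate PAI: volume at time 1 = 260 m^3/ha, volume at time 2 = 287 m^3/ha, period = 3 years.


PAI = (V2 - V1) / period = (287 - 260) / 3 = 27 / 3 = 9.00 m^3/ha/yr

9.00 m^3/ha/yr


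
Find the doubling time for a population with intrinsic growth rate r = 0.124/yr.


td = ln(2) / 0.124 = 0.693147 / 0.124 = 5.58990 ≈ 5.6 years

5.6 years


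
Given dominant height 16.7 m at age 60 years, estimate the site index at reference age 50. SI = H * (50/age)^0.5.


50/60 = 0.833333
(0.833333)^0.5 = 0.912871
SI = 16.7 * 0.912871 = 15.2449 ≈ 15.2 m

15.2 m


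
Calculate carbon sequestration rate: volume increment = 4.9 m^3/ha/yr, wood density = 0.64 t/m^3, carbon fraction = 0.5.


C = 4.9 * 0.64 * 0.5 = 1.568 ≈ 1.57 t C/ha/yr

1.57 t C/ha/yr


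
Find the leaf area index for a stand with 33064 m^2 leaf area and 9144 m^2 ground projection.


LAI = 33064 / 9144 = 3.6159 ≈ 3.62

3.62
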